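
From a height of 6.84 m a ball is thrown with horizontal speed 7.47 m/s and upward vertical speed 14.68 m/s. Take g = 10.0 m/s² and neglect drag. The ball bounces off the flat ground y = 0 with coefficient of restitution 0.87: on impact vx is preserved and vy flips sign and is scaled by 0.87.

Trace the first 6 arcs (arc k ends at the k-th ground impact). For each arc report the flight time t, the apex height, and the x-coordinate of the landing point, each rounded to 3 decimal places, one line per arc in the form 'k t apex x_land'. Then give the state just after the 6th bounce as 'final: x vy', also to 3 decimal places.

Arc 1: start y=6.840, vy=14.680 → t=3.345, apex=17.615, x_land=24.987, impact vy=-18.770
  bounce: vy ← 0.87·18.770 = 16.330
Arc 2: start y=0.000, vy=16.330 → t=3.266, apex=13.333, x_land=49.383, impact vy=-16.330
  bounce: vy ← 0.87·16.330 = 14.207
Arc 3: start y=0.000, vy=14.207 → t=2.841, apex=10.092, x_land=70.608, impact vy=-14.207
  bounce: vy ← 0.87·14.207 = 12.360
Arc 4: start y=0.000, vy=12.360 → t=2.472, apex=7.638, x_land=89.074, impact vy=-12.360
  bounce: vy ← 0.87·12.360 = 10.753
Arc 5: start y=0.000, vy=10.753 → t=2.151, apex=5.781, x_land=105.139, impact vy=-10.753
  bounce: vy ← 0.87·10.753 = 9.355
Arc 6: start y=0.000, vy=9.355 → t=1.871, apex=4.376, x_land=119.116, impact vy=-9.355
  bounce: vy ← 0.87·9.355 = 8.139

1 3.345 17.615 24.987
2 3.266 13.333 49.383
3 2.841 10.092 70.608
4 2.472 7.638 89.074
5 2.151 5.781 105.139
6 1.871 4.376 119.116
final: 119.116 8.139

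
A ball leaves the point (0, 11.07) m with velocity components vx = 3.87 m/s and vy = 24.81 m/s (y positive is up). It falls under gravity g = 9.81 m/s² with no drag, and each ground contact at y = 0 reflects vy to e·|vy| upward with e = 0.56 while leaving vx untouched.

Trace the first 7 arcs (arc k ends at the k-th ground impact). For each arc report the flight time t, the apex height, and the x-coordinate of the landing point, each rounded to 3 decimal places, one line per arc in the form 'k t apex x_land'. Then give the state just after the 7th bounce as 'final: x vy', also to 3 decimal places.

Arc 1: start y=11.070, vy=24.810 → t=5.471, apex=42.443, x_land=21.171, impact vy=-28.857
  bounce: vy ← 0.56·28.857 = 16.160
Arc 2: start y=0.000, vy=16.160 → t=3.295, apex=13.310, x_land=33.921, impact vy=-16.160
  bounce: vy ← 0.56·16.160 = 9.050
Arc 3: start y=0.000, vy=9.050 → t=1.845, apex=4.174, x_land=41.061, impact vy=-9.050
  bounce: vy ← 0.56·9.050 = 5.068
Arc 4: start y=0.000, vy=5.068 → t=1.033, apex=1.309, x_land=45.060, impact vy=-5.068
  bounce: vy ← 0.56·5.068 = 2.838
Arc 5: start y=0.000, vy=2.838 → t=0.579, apex=0.410, x_land=47.299, impact vy=-2.838
  bounce: vy ← 0.56·2.838 = 1.589
Arc 6: start y=0.000, vy=1.589 → t=0.324, apex=0.129, x_land=48.553, impact vy=-1.589
  bounce: vy ← 0.56·1.589 = 0.890
Arc 7: start y=0.000, vy=0.890 → t=0.181, apex=0.040, x_land=49.255, impact vy=-0.890
  bounce: vy ← 0.56·0.890 = 0.498

1 5.471 42.443 21.171
2 3.295 13.310 33.921
3 1.845 4.174 41.061
4 1.033 1.309 45.060
5 0.579 0.410 47.299
6 0.324 0.129 48.553
7 0.181 0.040 49.255
final: 49.255 0.498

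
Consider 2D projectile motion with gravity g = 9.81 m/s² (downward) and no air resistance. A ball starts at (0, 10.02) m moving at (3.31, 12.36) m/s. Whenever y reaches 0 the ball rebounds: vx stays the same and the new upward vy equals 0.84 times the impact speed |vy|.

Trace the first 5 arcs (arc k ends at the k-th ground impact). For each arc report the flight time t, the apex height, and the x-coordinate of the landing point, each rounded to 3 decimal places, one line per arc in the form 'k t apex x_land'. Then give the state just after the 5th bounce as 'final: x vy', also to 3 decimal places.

Arc 1: start y=10.020, vy=12.360 → t=3.165, apex=17.806, x_land=10.477, impact vy=-18.691
  bounce: vy ← 0.84·18.691 = 15.701
Arc 2: start y=0.000, vy=15.701 → t=3.201, apex=12.564, x_land=21.072, impact vy=-15.701
  bounce: vy ← 0.84·15.701 = 13.189
Arc 3: start y=0.000, vy=13.189 → t=2.689, apex=8.865, x_land=29.972, impact vy=-13.189
  bounce: vy ← 0.84·13.189 = 11.078
Arc 4: start y=0.000, vy=11.078 → t=2.259, apex=6.255, x_land=37.448, impact vy=-11.078
  bounce: vy ← 0.84·11.078 = 9.306
Arc 5: start y=0.000, vy=9.306 → t=1.897, apex=4.414, x_land=43.728, impact vy=-9.306
  bounce: vy ← 0.84·9.306 = 7.817

1 3.165 17.806 10.477
2 3.201 12.564 21.072
3 2.689 8.865 29.972
4 2.259 6.255 37.448
5 1.897 4.414 43.728
final: 43.728 7.817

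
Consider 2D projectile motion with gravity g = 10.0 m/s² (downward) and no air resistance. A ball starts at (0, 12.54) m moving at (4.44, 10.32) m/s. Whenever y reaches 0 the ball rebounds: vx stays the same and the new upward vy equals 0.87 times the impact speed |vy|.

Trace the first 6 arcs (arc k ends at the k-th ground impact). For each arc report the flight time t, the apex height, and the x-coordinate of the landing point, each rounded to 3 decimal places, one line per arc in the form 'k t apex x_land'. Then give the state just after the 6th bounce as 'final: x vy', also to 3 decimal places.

Arc 1: start y=12.540, vy=10.320 → t=2.922, apex=17.865, x_land=12.975, impact vy=-18.902
  bounce: vy ← 0.87·18.902 = 16.445
Arc 2: start y=0.000, vy=16.445 → t=3.289, apex=13.522, x_land=27.578, impact vy=-16.445
  bounce: vy ← 0.87·16.445 = 14.307
Arc 3: start y=0.000, vy=14.307 → t=2.861, apex=10.235, x_land=40.283, impact vy=-14.307
  bounce: vy ← 0.87·14.307 = 12.447
Arc 4: start y=0.000, vy=12.447 → t=2.489, apex=7.747, x_land=51.336, impact vy=-12.447
  bounce: vy ← 0.87·12.447 = 10.829
Arc 5: start y=0.000, vy=10.829 → t=2.166, apex=5.864, x_land=60.952, impact vy=-10.829
  bounce: vy ← 0.87·10.829 = 9.421
Arc 6: start y=0.000, vy=9.421 → t=1.884, apex=4.438, x_land=69.319, impact vy=-9.421
  bounce: vy ← 0.87·9.421 = 8.197

1 2.922 17.865 12.975
2 3.289 13.522 27.578
3 2.861 10.235 40.283
4 2.489 7.747 51.336
5 2.166 5.864 60.952
6 1.884 4.438 69.319
final: 69.319 8.197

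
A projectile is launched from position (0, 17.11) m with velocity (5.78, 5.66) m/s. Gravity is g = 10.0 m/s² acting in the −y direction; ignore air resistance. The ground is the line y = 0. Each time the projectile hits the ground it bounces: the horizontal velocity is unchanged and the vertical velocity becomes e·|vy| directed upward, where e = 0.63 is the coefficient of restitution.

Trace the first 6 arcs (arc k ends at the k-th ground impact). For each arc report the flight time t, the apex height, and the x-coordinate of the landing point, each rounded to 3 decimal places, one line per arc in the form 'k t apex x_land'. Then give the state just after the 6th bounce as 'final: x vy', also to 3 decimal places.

1 2.501 18.712 14.453
2 2.437 7.427 28.542
3 1.536 2.948 37.418
4 0.967 1.170 43.009
5 0.609 0.464 46.532
6 0.384 0.184 48.752
final: 48.752 1.210

Arc 1: start y=17.110, vy=5.660 → t=2.501, apex=18.712, x_land=14.453, impact vy=-19.345
  bounce: vy ← 0.63·19.345 = 12.187
Arc 2: start y=0.000, vy=12.187 → t=2.437, apex=7.427, x_land=28.542, impact vy=-12.187
  bounce: vy ← 0.63·12.187 = 7.678
Arc 3: start y=0.000, vy=7.678 → t=1.536, apex=2.948, x_land=37.418, impact vy=-7.678
  bounce: vy ← 0.63·7.678 = 4.837
Arc 4: start y=0.000, vy=4.837 → t=0.967, apex=1.170, x_land=43.009, impact vy=-4.837
  bounce: vy ← 0.63·4.837 = 3.047
Arc 5: start y=0.000, vy=3.047 → t=0.609, apex=0.464, x_land=46.532, impact vy=-3.047
  bounce: vy ← 0.63·3.047 = 1.920
Arc 6: start y=0.000, vy=1.920 → t=0.384, apex=0.184, x_land=48.752, impact vy=-1.920
  bounce: vy ← 0.63·1.920 = 1.210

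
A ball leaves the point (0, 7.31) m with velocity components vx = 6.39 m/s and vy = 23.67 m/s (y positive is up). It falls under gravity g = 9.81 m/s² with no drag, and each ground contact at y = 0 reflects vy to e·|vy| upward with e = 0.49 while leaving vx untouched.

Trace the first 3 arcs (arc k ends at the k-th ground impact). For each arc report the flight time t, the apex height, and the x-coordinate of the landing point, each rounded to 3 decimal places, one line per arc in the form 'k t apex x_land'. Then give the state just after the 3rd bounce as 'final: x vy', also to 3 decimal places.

1 5.117 35.866 32.697
2 2.650 8.611 49.631
3 1.299 2.068 57.928
final: 57.928 3.121

Arc 1: start y=7.310, vy=23.670 → t=5.117, apex=35.866, x_land=32.697, impact vy=-26.527
  bounce: vy ← 0.49·26.527 = 12.998
Arc 2: start y=0.000, vy=12.998 → t=2.650, apex=8.611, x_land=49.631, impact vy=-12.998
  bounce: vy ← 0.49·12.998 = 6.369
Arc 3: start y=0.000, vy=6.369 → t=1.299, apex=2.068, x_land=57.928, impact vy=-6.369
  bounce: vy ← 0.49·6.369 = 3.121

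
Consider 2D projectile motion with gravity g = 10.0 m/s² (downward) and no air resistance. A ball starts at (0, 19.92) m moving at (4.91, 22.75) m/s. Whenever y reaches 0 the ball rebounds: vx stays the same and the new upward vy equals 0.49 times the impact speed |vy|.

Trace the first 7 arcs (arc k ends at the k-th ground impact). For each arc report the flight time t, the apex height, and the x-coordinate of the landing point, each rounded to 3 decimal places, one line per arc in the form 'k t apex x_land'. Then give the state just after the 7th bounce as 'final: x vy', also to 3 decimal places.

1 5.301 45.798 26.030
2 2.966 10.996 40.593
3 1.453 2.640 47.729
4 0.712 0.634 51.225
5 0.349 0.152 52.939
6 0.171 0.037 53.778
7 0.084 0.009 54.190
final: 54.190 0.205

Arc 1: start y=19.920, vy=22.750 → t=5.301, apex=45.798, x_land=26.030, impact vy=-30.265
  bounce: vy ← 0.49·30.265 = 14.830
Arc 2: start y=0.000, vy=14.830 → t=2.966, apex=10.996, x_land=40.593, impact vy=-14.830
  bounce: vy ← 0.49·14.830 = 7.267
Arc 3: start y=0.000, vy=7.267 → t=1.453, apex=2.640, x_land=47.729, impact vy=-7.267
  bounce: vy ← 0.49·7.267 = 3.561
Arc 4: start y=0.000, vy=3.561 → t=0.712, apex=0.634, x_land=51.225, impact vy=-3.561
  bounce: vy ← 0.49·3.561 = 1.745
Arc 5: start y=0.000, vy=1.745 → t=0.349, apex=0.152, x_land=52.939, impact vy=-1.745
  bounce: vy ← 0.49·1.745 = 0.855
Arc 6: start y=0.000, vy=0.855 → t=0.171, apex=0.037, x_land=53.778, impact vy=-0.855
  bounce: vy ← 0.49·0.855 = 0.419
Arc 7: start y=0.000, vy=0.419 → t=0.084, apex=0.009, x_land=54.190, impact vy=-0.419
  bounce: vy ← 0.49·0.419 = 0.205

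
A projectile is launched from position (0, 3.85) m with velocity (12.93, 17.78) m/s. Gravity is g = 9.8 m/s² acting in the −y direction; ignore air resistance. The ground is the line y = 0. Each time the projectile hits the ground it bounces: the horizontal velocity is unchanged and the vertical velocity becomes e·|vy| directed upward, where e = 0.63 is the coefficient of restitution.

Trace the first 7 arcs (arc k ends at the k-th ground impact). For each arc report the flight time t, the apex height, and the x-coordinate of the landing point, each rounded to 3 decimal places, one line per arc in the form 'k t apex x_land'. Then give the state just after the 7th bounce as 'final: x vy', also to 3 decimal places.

Arc 1: start y=3.850, vy=17.780 → t=3.834, apex=19.979, x_land=49.568, impact vy=-19.789
  bounce: vy ← 0.63·19.789 = 12.467
Arc 2: start y=0.000, vy=12.467 → t=2.544, apex=7.930, x_land=82.465, impact vy=-12.467
  bounce: vy ← 0.63·12.467 = 7.854
Arc 3: start y=0.000, vy=7.854 → t=1.603, apex=3.147, x_land=103.190, impact vy=-7.854
  bounce: vy ← 0.63·7.854 = 4.948
Arc 4: start y=0.000, vy=4.948 → t=1.010, apex=1.249, x_land=116.247, impact vy=-4.948
  bounce: vy ← 0.63·4.948 = 3.117
Arc 5: start y=0.000, vy=3.117 → t=0.636, apex=0.496, x_land=124.473, impact vy=-3.117
  bounce: vy ← 0.63·3.117 = 1.964
Arc 6: start y=0.000, vy=1.964 → t=0.401, apex=0.197, x_land=129.655, impact vy=-1.964
  bounce: vy ← 0.63·1.964 = 1.237
Arc 7: start y=0.000, vy=1.237 → t=0.253, apex=0.078, x_land=132.920, impact vy=-1.237
  bounce: vy ← 0.63·1.237 = 0.779

1 3.834 19.979 49.568
2 2.544 7.930 82.465
3 1.603 3.147 103.190
4 1.010 1.249 116.247
5 0.636 0.496 124.473
6 0.401 0.197 129.655
7 0.253 0.078 132.920
final: 132.920 0.779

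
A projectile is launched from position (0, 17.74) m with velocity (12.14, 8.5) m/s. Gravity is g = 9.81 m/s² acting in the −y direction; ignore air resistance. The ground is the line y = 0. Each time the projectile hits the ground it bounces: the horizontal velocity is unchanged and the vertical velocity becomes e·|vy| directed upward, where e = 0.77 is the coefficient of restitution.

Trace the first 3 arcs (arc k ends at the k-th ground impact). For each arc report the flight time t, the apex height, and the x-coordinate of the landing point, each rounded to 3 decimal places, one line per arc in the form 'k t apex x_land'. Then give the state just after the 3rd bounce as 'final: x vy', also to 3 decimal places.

Arc 1: start y=17.740, vy=8.500 → t=2.956, apex=21.422, x_land=35.890, impact vy=-20.501
  bounce: vy ← 0.77·20.501 = 15.786
Arc 2: start y=0.000, vy=15.786 → t=3.218, apex=12.701, x_land=74.961, impact vy=-15.786
  bounce: vy ← 0.77·15.786 = 12.155
Arc 3: start y=0.000, vy=12.155 → t=2.478, apex=7.531, x_land=105.045, impact vy=-12.155
  bounce: vy ← 0.77·12.155 = 9.360

1 2.956 21.422 35.890
2 3.218 12.701 74.961
3 2.478 7.531 105.045
final: 105.045 9.360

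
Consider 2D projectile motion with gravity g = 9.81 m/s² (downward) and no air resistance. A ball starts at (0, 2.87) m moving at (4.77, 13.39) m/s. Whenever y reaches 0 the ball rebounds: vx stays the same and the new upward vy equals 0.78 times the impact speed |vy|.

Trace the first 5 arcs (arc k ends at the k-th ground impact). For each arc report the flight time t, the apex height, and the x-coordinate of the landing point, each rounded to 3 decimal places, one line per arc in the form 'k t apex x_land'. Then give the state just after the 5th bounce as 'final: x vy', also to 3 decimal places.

Arc 1: start y=2.870, vy=13.390 → t=2.930, apex=12.008, x_land=13.974, impact vy=-15.349
  bounce: vy ← 0.78·15.349 = 11.972
Arc 2: start y=0.000, vy=11.972 → t=2.441, apex=7.306, x_land=25.617, impact vy=-11.972
  bounce: vy ← 0.78·11.972 = 9.339
Arc 3: start y=0.000, vy=9.339 → t=1.904, apex=4.445, x_land=34.699, impact vy=-9.339
  bounce: vy ← 0.78·9.339 = 7.284
Arc 4: start y=0.000, vy=7.284 → t=1.485, apex=2.704, x_land=41.782, impact vy=-7.284
  bounce: vy ← 0.78·7.284 = 5.682
Arc 5: start y=0.000, vy=5.682 → t=1.158, apex=1.645, x_land=47.307, impact vy=-5.682
  bounce: vy ← 0.78·5.682 = 4.432

1 2.930 12.008 13.974
2 2.441 7.306 25.617
3 1.904 4.445 34.699
4 1.485 2.704 41.782
5 1.158 1.645 47.307
final: 47.307 4.432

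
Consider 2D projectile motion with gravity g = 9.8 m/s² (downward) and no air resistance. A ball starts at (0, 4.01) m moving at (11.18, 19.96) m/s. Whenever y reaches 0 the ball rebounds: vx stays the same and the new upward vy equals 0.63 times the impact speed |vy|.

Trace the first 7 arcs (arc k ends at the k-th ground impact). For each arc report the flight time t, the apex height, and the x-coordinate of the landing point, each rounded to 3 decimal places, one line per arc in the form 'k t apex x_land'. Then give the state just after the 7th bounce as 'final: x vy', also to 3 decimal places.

Arc 1: start y=4.010, vy=19.960 → t=4.265, apex=24.337, x_land=47.686, impact vy=-21.840
  bounce: vy ← 0.63·21.840 = 13.759
Arc 2: start y=0.000, vy=13.759 → t=2.808, apex=9.659, x_land=79.080, impact vy=-13.759
  bounce: vy ← 0.63·13.759 = 8.668
Arc 3: start y=0.000, vy=8.668 → t=1.769, apex=3.834, x_land=98.858, impact vy=-8.668
  bounce: vy ← 0.63·8.668 = 5.461
Arc 4: start y=0.000, vy=5.461 → t=1.115, apex=1.522, x_land=111.319, impact vy=-5.461
  bounce: vy ← 0.63·5.461 = 3.440
Arc 5: start y=0.000, vy=3.440 → t=0.702, apex=0.604, x_land=119.169, impact vy=-3.440
  bounce: vy ← 0.63·3.440 = 2.168
Arc 6: start y=0.000, vy=2.168 → t=0.442, apex=0.240, x_land=124.114, impact vy=-2.168
  bounce: vy ← 0.63·2.168 = 1.366
Arc 7: start y=0.000, vy=1.366 → t=0.279, apex=0.095, x_land=127.230, impact vy=-1.366
  bounce: vy ← 0.63·1.366 = 0.860

1 4.265 24.337 47.686
2 2.808 9.659 79.080
3 1.769 3.834 98.858
4 1.115 1.522 111.319
5 0.702 0.604 119.169
6 0.442 0.240 124.114
7 0.279 0.095 127.230
final: 127.230 0.860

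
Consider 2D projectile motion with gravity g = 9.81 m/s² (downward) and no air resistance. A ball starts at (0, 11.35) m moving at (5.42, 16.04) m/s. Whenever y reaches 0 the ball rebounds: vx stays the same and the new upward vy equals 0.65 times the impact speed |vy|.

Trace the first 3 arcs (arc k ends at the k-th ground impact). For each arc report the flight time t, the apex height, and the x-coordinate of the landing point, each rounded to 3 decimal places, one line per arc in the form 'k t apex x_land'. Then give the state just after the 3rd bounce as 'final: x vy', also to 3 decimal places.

Arc 1: start y=11.350, vy=16.040 → t=3.868, apex=24.463, x_land=20.966, impact vy=-21.908
  bounce: vy ← 0.65·21.908 = 14.240
Arc 2: start y=0.000, vy=14.240 → t=2.903, apex=10.336, x_land=36.702, impact vy=-14.240
  bounce: vy ← 0.65·14.240 = 9.256
Arc 3: start y=0.000, vy=9.256 → t=1.887, apex=4.367, x_land=46.930, impact vy=-9.256
  bounce: vy ← 0.65·9.256 = 6.017

1 3.868 24.463 20.966
2 2.903 10.336 36.702
3 1.887 4.367 46.930
final: 46.930 6.017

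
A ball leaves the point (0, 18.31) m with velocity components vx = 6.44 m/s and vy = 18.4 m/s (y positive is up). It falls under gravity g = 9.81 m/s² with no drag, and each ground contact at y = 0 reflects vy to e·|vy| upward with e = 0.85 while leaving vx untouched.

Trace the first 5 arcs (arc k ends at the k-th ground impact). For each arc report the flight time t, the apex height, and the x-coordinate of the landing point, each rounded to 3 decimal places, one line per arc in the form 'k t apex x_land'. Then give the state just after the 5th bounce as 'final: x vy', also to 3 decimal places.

Arc 1: start y=18.310, vy=18.400 → t=4.568, apex=35.566, x_land=29.420, impact vy=-26.416
  bounce: vy ← 0.85·26.416 = 22.454
Arc 2: start y=0.000, vy=22.454 → t=4.578, apex=25.696, x_land=58.901, impact vy=-22.454
  bounce: vy ← 0.85·22.454 = 19.086
Arc 3: start y=0.000, vy=19.086 → t=3.891, apex=18.566, x_land=83.959, impact vy=-19.086
  bounce: vy ← 0.85·19.086 = 16.223
Arc 4: start y=0.000, vy=16.223 → t=3.307, apex=13.414, x_land=105.259, impact vy=-16.223
  bounce: vy ← 0.85·16.223 = 13.789
Arc 5: start y=0.000, vy=13.789 → t=2.811, apex=9.691, x_land=123.363, impact vy=-13.789
  bounce: vy ← 0.85·13.789 = 11.721

1 4.568 35.566 29.420
2 4.578 25.696 58.901
3 3.891 18.566 83.959
4 3.307 13.414 105.259
5 2.811 9.691 123.363
final: 123.363 11.721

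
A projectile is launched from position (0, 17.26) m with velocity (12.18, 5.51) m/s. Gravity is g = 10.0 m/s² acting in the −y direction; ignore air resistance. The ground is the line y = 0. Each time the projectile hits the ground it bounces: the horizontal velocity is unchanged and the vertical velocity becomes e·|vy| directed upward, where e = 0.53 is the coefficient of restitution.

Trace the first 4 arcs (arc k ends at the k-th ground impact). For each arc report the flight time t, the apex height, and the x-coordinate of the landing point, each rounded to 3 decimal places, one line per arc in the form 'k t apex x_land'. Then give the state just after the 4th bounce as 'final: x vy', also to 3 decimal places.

1 2.489 18.778 30.315
2 2.054 5.275 55.336
3 1.089 1.482 68.596
4 0.577 0.416 75.625
final: 75.625 1.529

Arc 1: start y=17.260, vy=5.510 → t=2.489, apex=18.778, x_land=30.315, impact vy=-19.379
  bounce: vy ← 0.53·19.379 = 10.271
Arc 2: start y=0.000, vy=10.271 → t=2.054, apex=5.275, x_land=55.336, impact vy=-10.271
  bounce: vy ← 0.53·10.271 = 5.444
Arc 3: start y=0.000, vy=5.444 → t=1.089, apex=1.482, x_land=68.596, impact vy=-5.444
  bounce: vy ← 0.53·5.444 = 2.885
Arc 4: start y=0.000, vy=2.885 → t=0.577, apex=0.416, x_land=75.625, impact vy=-2.885
  bounce: vy ← 0.53·2.885 = 1.529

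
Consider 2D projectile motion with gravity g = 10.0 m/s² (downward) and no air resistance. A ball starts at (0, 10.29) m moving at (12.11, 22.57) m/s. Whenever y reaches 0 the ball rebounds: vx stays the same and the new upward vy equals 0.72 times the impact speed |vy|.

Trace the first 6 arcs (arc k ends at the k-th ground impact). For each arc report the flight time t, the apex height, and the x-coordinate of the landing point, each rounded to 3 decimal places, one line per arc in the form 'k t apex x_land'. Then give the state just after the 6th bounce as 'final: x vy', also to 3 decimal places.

1 4.931 35.760 59.718
2 3.851 18.538 106.354
3 2.773 9.610 139.932
4 1.996 4.982 164.109
5 1.437 2.583 181.515
6 1.035 1.339 194.048
final: 194.048 3.726

Arc 1: start y=10.290, vy=22.570 → t=4.931, apex=35.760, x_land=59.718, impact vy=-26.743
  bounce: vy ← 0.72·26.743 = 19.255
Arc 2: start y=0.000, vy=19.255 → t=3.851, apex=18.538, x_land=106.354, impact vy=-19.255
  bounce: vy ← 0.72·19.255 = 13.864
Arc 3: start y=0.000, vy=13.864 → t=2.773, apex=9.610, x_land=139.932, impact vy=-13.864
  bounce: vy ← 0.72·13.864 = 9.982
Arc 4: start y=0.000, vy=9.982 → t=1.996, apex=4.982, x_land=164.109, impact vy=-9.982
  bounce: vy ← 0.72·9.982 = 7.187
Arc 5: start y=0.000, vy=7.187 → t=1.437, apex=2.583, x_land=181.515, impact vy=-7.187
  bounce: vy ← 0.72·7.187 = 5.175
Arc 6: start y=0.000, vy=5.175 → t=1.035, apex=1.339, x_land=194.048, impact vy=-5.175
  bounce: vy ← 0.72·5.175 = 3.726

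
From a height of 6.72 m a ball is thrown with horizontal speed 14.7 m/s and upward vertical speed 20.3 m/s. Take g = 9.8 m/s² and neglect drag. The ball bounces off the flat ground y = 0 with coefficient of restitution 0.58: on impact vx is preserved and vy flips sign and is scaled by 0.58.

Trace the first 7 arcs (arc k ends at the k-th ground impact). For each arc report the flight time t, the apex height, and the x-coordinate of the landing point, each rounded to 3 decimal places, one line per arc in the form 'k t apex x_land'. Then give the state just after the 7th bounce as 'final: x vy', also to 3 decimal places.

Arc 1: start y=6.720, vy=20.300 → t=4.451, apex=27.745, x_land=65.429, impact vy=-23.320
  bounce: vy ← 0.58·23.320 = 13.525
Arc 2: start y=0.000, vy=13.525 → t=2.760, apex=9.333, x_land=106.005, impact vy=-13.525
  bounce: vy ← 0.58·13.525 = 7.845
Arc 3: start y=0.000, vy=7.845 → t=1.601, apex=3.140, x_land=129.539, impact vy=-7.845
  bounce: vy ← 0.58·7.845 = 4.550
Arc 4: start y=0.000, vy=4.550 → t=0.929, apex=1.056, x_land=143.189, impact vy=-4.550
  bounce: vy ← 0.58·4.550 = 2.639
Arc 5: start y=0.000, vy=2.639 → t=0.539, apex=0.355, x_land=151.106, impact vy=-2.639
  bounce: vy ← 0.58·2.639 = 1.531
Arc 6: start y=0.000, vy=1.531 → t=0.312, apex=0.120, x_land=155.698, impact vy=-1.531
  bounce: vy ← 0.58·1.531 = 0.888
Arc 7: start y=0.000, vy=0.888 → t=0.181, apex=0.040, x_land=158.361, impact vy=-0.888
  bounce: vy ← 0.58·0.888 = 0.515

1 4.451 27.745 65.429
2 2.760 9.333 106.005
3 1.601 3.140 129.539
4 0.929 1.056 143.189
5 0.539 0.355 151.106
6 0.312 0.120 155.698
7 0.181 0.040 158.361
final: 158.361 0.515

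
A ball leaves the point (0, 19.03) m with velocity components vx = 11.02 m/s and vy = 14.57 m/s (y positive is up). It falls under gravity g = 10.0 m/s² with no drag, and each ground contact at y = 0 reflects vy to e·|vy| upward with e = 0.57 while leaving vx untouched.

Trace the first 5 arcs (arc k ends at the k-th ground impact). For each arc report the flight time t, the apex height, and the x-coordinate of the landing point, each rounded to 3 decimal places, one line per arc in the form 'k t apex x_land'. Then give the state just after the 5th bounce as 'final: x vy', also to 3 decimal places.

Arc 1: start y=19.030, vy=14.570 → t=3.892, apex=29.644, x_land=42.889, impact vy=-24.349
  bounce: vy ← 0.57·24.349 = 13.879
Arc 2: start y=0.000, vy=13.879 → t=2.776, apex=9.631, x_land=73.478, impact vy=-13.879
  bounce: vy ← 0.57·13.879 = 7.911
Arc 3: start y=0.000, vy=7.911 → t=1.582, apex=3.129, x_land=90.914, impact vy=-7.911
  bounce: vy ← 0.57·7.911 = 4.509
Arc 4: start y=0.000, vy=4.509 → t=0.902, apex=1.017, x_land=100.853, impact vy=-4.509
  bounce: vy ← 0.57·4.509 = 2.570
Arc 5: start y=0.000, vy=2.570 → t=0.514, apex=0.330, x_land=106.518, impact vy=-2.570
  bounce: vy ← 0.57·2.570 = 1.465

1 3.892 29.644 42.889
2 2.776 9.631 73.478
3 1.582 3.129 90.914
4 0.902 1.017 100.853
5 0.514 0.330 106.518
final: 106.518 1.465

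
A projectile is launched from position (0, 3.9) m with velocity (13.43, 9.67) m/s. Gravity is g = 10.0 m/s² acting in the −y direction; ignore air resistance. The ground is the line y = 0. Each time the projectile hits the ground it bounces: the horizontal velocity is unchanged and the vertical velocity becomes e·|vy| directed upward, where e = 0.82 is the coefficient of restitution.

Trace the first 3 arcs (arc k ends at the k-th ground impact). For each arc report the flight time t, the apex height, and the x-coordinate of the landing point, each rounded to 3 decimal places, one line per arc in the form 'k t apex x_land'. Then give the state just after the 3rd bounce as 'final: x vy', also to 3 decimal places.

1 2.277 8.575 30.575
2 2.148 5.766 59.419
3 1.761 3.877 83.072
final: 83.072 7.221

Arc 1: start y=3.900, vy=9.670 → t=2.277, apex=8.575, x_land=30.575, impact vy=-13.096
  bounce: vy ← 0.82·13.096 = 10.739
Arc 2: start y=0.000, vy=10.739 → t=2.148, apex=5.766, x_land=59.419, impact vy=-10.739
  bounce: vy ← 0.82·10.739 = 8.806
Arc 3: start y=0.000, vy=8.806 → t=1.761, apex=3.877, x_land=83.072, impact vy=-8.806
  bounce: vy ← 0.82·8.806 = 7.221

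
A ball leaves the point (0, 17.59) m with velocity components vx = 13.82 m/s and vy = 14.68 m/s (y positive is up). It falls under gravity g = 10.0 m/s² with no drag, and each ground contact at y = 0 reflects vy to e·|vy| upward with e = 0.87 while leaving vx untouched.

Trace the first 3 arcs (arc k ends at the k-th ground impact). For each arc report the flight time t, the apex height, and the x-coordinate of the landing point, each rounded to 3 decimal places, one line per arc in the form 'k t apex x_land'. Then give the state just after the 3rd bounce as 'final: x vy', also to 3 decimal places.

Arc 1: start y=17.590, vy=14.680 → t=3.850, apex=28.365, x_land=53.204, impact vy=-23.818
  bounce: vy ← 0.87·23.818 = 20.722
Arc 2: start y=0.000, vy=20.722 → t=4.144, apex=21.470, x_land=110.479, impact vy=-20.722
  bounce: vy ← 0.87·20.722 = 18.028
Arc 3: start y=0.000, vy=18.028 → t=3.606, apex=16.250, x_land=160.309, impact vy=-18.028
  bounce: vy ← 0.87·18.028 = 15.684

1 3.850 28.365 53.204
2 4.144 21.470 110.479
3 3.606 16.250 160.309
final: 160.309 15.684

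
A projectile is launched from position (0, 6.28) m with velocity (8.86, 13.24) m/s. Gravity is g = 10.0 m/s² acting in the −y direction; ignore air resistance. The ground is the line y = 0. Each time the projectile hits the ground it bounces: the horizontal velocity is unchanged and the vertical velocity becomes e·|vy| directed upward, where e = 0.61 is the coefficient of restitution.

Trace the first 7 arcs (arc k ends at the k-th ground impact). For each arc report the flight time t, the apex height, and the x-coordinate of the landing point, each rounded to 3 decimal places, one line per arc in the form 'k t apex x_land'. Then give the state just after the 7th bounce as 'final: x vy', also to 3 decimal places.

Arc 1: start y=6.280, vy=13.240 → t=3.059, apex=15.045, x_land=27.100, impact vy=-17.346
  bounce: vy ← 0.61·17.346 = 10.581
Arc 2: start y=0.000, vy=10.581 → t=2.116, apex=5.598, x_land=45.850, impact vy=-10.581
  bounce: vy ← 0.61·10.581 = 6.455
Arc 3: start y=0.000, vy=6.455 → t=1.291, apex=2.083, x_land=57.287, impact vy=-6.455
  bounce: vy ← 0.61·6.455 = 3.937
Arc 4: start y=0.000, vy=3.937 → t=0.787, apex=0.775, x_land=64.264, impact vy=-3.937
  bounce: vy ← 0.61·3.937 = 2.402
Arc 5: start y=0.000, vy=2.402 → t=0.480, apex=0.288, x_land=68.520, impact vy=-2.402
  bounce: vy ← 0.61·2.402 = 1.465
Arc 6: start y=0.000, vy=1.465 → t=0.293, apex=0.107, x_land=71.116, impact vy=-1.465
  bounce: vy ← 0.61·1.465 = 0.894
Arc 7: start y=0.000, vy=0.894 → t=0.179, apex=0.040, x_land=72.700, impact vy=-0.894
  bounce: vy ← 0.61·0.894 = 0.545

1 3.059 15.045 27.100
2 2.116 5.598 45.850
3 1.291 2.083 57.287
4 0.787 0.775 64.264
5 0.480 0.288 68.520
6 0.293 0.107 71.116
7 0.179 0.040 72.700
final: 72.700 0.545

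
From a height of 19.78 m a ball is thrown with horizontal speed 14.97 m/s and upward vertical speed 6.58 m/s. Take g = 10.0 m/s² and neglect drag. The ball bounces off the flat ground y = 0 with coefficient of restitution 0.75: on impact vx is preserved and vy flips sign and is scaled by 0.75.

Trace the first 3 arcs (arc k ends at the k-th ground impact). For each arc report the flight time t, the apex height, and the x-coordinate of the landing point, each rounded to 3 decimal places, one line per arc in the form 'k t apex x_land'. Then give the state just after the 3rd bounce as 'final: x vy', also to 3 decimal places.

1 2.753 21.945 41.212
2 3.142 12.344 88.255
3 2.357 6.943 123.537
final: 123.537 8.838

Arc 1: start y=19.780, vy=6.580 → t=2.753, apex=21.945, x_land=41.212, impact vy=-20.950
  bounce: vy ← 0.75·20.950 = 15.712
Arc 2: start y=0.000, vy=15.712 → t=3.142, apex=12.344, x_land=88.255, impact vy=-15.712
  bounce: vy ← 0.75·15.712 = 11.784
Arc 3: start y=0.000, vy=11.784 → t=2.357, apex=6.943, x_land=123.537, impact vy=-11.784
  bounce: vy ← 0.75·11.784 = 8.838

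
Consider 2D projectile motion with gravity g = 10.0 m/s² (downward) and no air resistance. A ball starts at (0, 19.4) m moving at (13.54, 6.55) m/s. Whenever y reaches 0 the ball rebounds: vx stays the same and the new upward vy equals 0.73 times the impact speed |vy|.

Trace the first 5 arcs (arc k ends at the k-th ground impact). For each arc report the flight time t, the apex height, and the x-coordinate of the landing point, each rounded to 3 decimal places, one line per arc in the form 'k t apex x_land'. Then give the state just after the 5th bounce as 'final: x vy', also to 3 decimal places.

Arc 1: start y=19.400, vy=6.550 → t=2.731, apex=21.545, x_land=36.975, impact vy=-20.758
  bounce: vy ← 0.73·20.758 = 15.153
Arc 2: start y=0.000, vy=15.153 → t=3.031, apex=11.481, x_land=78.011, impact vy=-15.153
  bounce: vy ← 0.73·15.153 = 11.062
Arc 3: start y=0.000, vy=11.062 → t=2.212, apex=6.118, x_land=107.967, impact vy=-11.062
  bounce: vy ← 0.73·11.062 = 8.075
Arc 4: start y=0.000, vy=8.075 → t=1.615, apex=3.261, x_land=129.835, impact vy=-8.075
  bounce: vy ← 0.73·8.075 = 5.895
Arc 5: start y=0.000, vy=5.895 → t=1.179, apex=1.738, x_land=145.798, impact vy=-5.895
  bounce: vy ← 0.73·5.895 = 4.303

1 2.731 21.545 36.975
2 3.031 11.481 78.011
3 2.212 6.118 107.967
4 1.615 3.261 129.835
5 1.179 1.738 145.798
final: 145.798 4.303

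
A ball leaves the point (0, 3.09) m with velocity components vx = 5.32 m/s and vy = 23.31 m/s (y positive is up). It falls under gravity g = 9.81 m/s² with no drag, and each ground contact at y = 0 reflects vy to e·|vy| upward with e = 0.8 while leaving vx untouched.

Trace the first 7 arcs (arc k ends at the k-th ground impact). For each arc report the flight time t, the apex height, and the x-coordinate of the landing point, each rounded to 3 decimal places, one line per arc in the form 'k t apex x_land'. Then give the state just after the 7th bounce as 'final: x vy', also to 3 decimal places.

1 4.881 30.784 25.969
2 4.008 19.702 47.293
3 3.207 12.609 64.353
4 2.565 8.070 78.000
5 2.052 5.165 88.918
6 1.642 3.305 97.653
7 1.313 2.115 104.640
final: 104.640 5.154

Arc 1: start y=3.090, vy=23.310 → t=4.881, apex=30.784, x_land=25.969, impact vy=-24.576
  bounce: vy ← 0.8·24.576 = 19.661
Arc 2: start y=0.000, vy=19.661 → t=4.008, apex=19.702, x_land=47.293, impact vy=-19.661
  bounce: vy ← 0.8·19.661 = 15.729
Arc 3: start y=0.000, vy=15.729 → t=3.207, apex=12.609, x_land=64.353, impact vy=-15.729
  bounce: vy ← 0.8·15.729 = 12.583
Arc 4: start y=0.000, vy=12.583 → t=2.565, apex=8.070, x_land=78.000, impact vy=-12.583
  bounce: vy ← 0.8·12.583 = 10.066
Arc 5: start y=0.000, vy=10.066 → t=2.052, apex=5.165, x_land=88.918, impact vy=-10.066
  bounce: vy ← 0.8·10.066 = 8.053
Arc 6: start y=0.000, vy=8.053 → t=1.642, apex=3.305, x_land=97.653, impact vy=-8.053
  bounce: vy ← 0.8·8.053 = 6.442
Arc 7: start y=0.000, vy=6.442 → t=1.313, apex=2.115, x_land=104.640, impact vy=-6.442
  bounce: vy ← 0.8·6.442 = 5.154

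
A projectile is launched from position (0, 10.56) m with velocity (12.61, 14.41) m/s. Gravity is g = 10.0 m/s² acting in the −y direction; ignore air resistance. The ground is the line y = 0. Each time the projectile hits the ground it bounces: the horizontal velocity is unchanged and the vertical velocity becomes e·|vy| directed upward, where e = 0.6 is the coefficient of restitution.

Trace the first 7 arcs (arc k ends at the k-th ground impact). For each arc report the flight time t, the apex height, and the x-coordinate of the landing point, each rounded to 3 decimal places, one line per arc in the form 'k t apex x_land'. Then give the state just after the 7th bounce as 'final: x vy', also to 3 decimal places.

1 3.488 20.942 43.978
2 2.456 7.539 74.947
3 1.474 2.714 93.528
4 0.884 0.977 104.677
5 0.530 0.352 111.367
6 0.318 0.127 115.380
7 0.191 0.046 117.788
final: 117.788 0.573

Arc 1: start y=10.560, vy=14.410 → t=3.488, apex=20.942, x_land=43.978, impact vy=-20.466
  bounce: vy ← 0.6·20.466 = 12.279
Arc 2: start y=0.000, vy=12.279 → t=2.456, apex=7.539, x_land=74.947, impact vy=-12.279
  bounce: vy ← 0.6·12.279 = 7.368
Arc 3: start y=0.000, vy=7.368 → t=1.474, apex=2.714, x_land=93.528, impact vy=-7.368
  bounce: vy ← 0.6·7.368 = 4.421
Arc 4: start y=0.000, vy=4.421 → t=0.884, apex=0.977, x_land=104.677, impact vy=-4.421
  bounce: vy ← 0.6·4.421 = 2.652
Arc 5: start y=0.000, vy=2.652 → t=0.530, apex=0.352, x_land=111.367, impact vy=-2.652
  bounce: vy ← 0.6·2.652 = 1.591
Arc 6: start y=0.000, vy=1.591 → t=0.318, apex=0.127, x_land=115.380, impact vy=-1.591
  bounce: vy ← 0.6·1.591 = 0.955
Arc 7: start y=0.000, vy=0.955 → t=0.191, apex=0.046, x_land=117.788, impact vy=-0.955
  bounce: vy ← 0.6·0.955 = 0.573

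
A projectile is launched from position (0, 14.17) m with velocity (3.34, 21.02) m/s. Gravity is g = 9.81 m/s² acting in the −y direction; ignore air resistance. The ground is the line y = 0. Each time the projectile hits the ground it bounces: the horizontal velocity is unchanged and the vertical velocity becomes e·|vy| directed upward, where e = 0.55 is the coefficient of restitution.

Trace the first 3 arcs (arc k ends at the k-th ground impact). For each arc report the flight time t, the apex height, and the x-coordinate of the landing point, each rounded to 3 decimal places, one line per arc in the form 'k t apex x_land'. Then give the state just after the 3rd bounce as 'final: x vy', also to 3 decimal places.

1 4.878 36.690 16.291
2 3.008 11.099 26.340
3 1.655 3.357 31.866
final: 31.866 4.464

Arc 1: start y=14.170, vy=21.020 → t=4.878, apex=36.690, x_land=16.291, impact vy=-26.830
  bounce: vy ← 0.55·26.830 = 14.757
Arc 2: start y=0.000, vy=14.757 → t=3.008, apex=11.099, x_land=26.340, impact vy=-14.757
  bounce: vy ← 0.55·14.757 = 8.116
Arc 3: start y=0.000, vy=8.116 → t=1.655, apex=3.357, x_land=31.866, impact vy=-8.116
  bounce: vy ← 0.55·8.116 = 4.464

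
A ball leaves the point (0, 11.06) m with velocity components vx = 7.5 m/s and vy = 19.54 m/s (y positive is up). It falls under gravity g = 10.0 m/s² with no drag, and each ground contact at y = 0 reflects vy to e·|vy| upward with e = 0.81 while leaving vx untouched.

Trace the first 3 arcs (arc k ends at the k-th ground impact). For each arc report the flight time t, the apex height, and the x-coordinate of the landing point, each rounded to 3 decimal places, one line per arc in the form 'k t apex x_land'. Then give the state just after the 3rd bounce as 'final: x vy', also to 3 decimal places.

Arc 1: start y=11.060, vy=19.540 → t=4.410, apex=30.151, x_land=33.072, impact vy=-24.556
  bounce: vy ← 0.81·24.556 = 19.891
Arc 2: start y=0.000, vy=19.891 → t=3.978, apex=19.782, x_land=62.908, impact vy=-19.891
  bounce: vy ← 0.81·19.891 = 16.111
Arc 3: start y=0.000, vy=16.111 → t=3.222, apex=12.979, x_land=87.075, impact vy=-16.111
  bounce: vy ← 0.81·16.111 = 13.050

1 4.410 30.151 33.072
2 3.978 19.782 62.908
3 3.222 12.979 87.075
final: 87.075 13.050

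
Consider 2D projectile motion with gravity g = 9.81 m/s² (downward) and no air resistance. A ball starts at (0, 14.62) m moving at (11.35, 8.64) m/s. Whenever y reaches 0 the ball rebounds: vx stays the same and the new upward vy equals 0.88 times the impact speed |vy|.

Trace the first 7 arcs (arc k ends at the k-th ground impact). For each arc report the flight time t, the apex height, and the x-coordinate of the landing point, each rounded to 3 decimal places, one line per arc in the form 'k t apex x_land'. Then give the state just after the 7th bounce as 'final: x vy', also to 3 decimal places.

Arc 1: start y=14.620, vy=8.640 → t=2.819, apex=18.425, x_land=31.994, impact vy=-19.013
  bounce: vy ← 0.88·19.013 = 16.731
Arc 2: start y=0.000, vy=16.731 → t=3.411, apex=14.268, x_land=70.710, impact vy=-16.731
  bounce: vy ← 0.88·16.731 = 14.724
Arc 3: start y=0.000, vy=14.724 → t=3.002, apex=11.049, x_land=104.780, impact vy=-14.724
  bounce: vy ← 0.88·14.724 = 12.957
Arc 4: start y=0.000, vy=12.957 → t=2.642, apex=8.557, x_land=134.762, impact vy=-12.957
  bounce: vy ← 0.88·12.957 = 11.402
Arc 5: start y=0.000, vy=11.402 → t=2.325, apex=6.626, x_land=161.146, impact vy=-11.402
  bounce: vy ← 0.88·11.402 = 10.034
Arc 6: start y=0.000, vy=10.034 → t=2.046, apex=5.131, x_land=184.363, impact vy=-10.034
  bounce: vy ← 0.88·10.034 = 8.830
Arc 7: start y=0.000, vy=8.830 → t=1.800, apex=3.974, x_land=204.795, impact vy=-8.830
  bounce: vy ← 0.88·8.830 = 7.770

1 2.819 18.425 31.994
2 3.411 14.268 70.710
3 3.002 11.049 104.780
4 2.642 8.557 134.762
5 2.325 6.626 161.146
6 2.046 5.131 184.363
7 1.800 3.974 204.795
final: 204.795 7.770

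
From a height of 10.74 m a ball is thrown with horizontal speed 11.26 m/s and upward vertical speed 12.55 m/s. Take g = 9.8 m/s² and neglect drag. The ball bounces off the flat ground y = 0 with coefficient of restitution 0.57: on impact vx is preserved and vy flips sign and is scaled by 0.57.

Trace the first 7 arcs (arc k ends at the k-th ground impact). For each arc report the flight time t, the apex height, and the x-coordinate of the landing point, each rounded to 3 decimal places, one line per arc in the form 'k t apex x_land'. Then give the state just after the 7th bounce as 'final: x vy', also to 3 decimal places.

1 3.238 18.776 36.461
2 2.232 6.100 61.588
3 1.272 1.982 75.911
4 0.725 0.644 84.075
5 0.413 0.209 88.728
6 0.236 0.068 91.381
7 0.134 0.022 92.892
final: 92.892 0.375

Arc 1: start y=10.740, vy=12.550 → t=3.238, apex=18.776, x_land=36.461, impact vy=-19.183
  bounce: vy ← 0.57·19.183 = 10.935
Arc 2: start y=0.000, vy=10.935 → t=2.232, apex=6.100, x_land=61.588, impact vy=-10.935
  bounce: vy ← 0.57·10.935 = 6.233
Arc 3: start y=0.000, vy=6.233 → t=1.272, apex=1.982, x_land=75.911, impact vy=-6.233
  bounce: vy ← 0.57·6.233 = 3.553
Arc 4: start y=0.000, vy=3.553 → t=0.725, apex=0.644, x_land=84.075, impact vy=-3.553
  bounce: vy ← 0.57·3.553 = 2.025
Arc 5: start y=0.000, vy=2.025 → t=0.413, apex=0.209, x_land=88.728, impact vy=-2.025
  bounce: vy ← 0.57·2.025 = 1.154
Arc 6: start y=0.000, vy=1.154 → t=0.236, apex=0.068, x_land=91.381, impact vy=-1.154
  bounce: vy ← 0.57·1.154 = 0.658
Arc 7: start y=0.000, vy=0.658 → t=0.134, apex=0.022, x_land=92.892, impact vy=-0.658
  bounce: vy ← 0.57·0.658 = 0.375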